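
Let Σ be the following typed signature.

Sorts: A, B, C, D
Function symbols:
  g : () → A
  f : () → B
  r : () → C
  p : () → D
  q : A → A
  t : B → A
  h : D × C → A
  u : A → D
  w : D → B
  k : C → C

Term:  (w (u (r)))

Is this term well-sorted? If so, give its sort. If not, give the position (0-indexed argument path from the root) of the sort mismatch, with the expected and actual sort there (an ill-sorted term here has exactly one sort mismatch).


ill-sorted at position [0, 0]: expected A, got C

    (r) : C
  (u (r)) : ✗ arg 0 at [0, 0] has sort C, expected A


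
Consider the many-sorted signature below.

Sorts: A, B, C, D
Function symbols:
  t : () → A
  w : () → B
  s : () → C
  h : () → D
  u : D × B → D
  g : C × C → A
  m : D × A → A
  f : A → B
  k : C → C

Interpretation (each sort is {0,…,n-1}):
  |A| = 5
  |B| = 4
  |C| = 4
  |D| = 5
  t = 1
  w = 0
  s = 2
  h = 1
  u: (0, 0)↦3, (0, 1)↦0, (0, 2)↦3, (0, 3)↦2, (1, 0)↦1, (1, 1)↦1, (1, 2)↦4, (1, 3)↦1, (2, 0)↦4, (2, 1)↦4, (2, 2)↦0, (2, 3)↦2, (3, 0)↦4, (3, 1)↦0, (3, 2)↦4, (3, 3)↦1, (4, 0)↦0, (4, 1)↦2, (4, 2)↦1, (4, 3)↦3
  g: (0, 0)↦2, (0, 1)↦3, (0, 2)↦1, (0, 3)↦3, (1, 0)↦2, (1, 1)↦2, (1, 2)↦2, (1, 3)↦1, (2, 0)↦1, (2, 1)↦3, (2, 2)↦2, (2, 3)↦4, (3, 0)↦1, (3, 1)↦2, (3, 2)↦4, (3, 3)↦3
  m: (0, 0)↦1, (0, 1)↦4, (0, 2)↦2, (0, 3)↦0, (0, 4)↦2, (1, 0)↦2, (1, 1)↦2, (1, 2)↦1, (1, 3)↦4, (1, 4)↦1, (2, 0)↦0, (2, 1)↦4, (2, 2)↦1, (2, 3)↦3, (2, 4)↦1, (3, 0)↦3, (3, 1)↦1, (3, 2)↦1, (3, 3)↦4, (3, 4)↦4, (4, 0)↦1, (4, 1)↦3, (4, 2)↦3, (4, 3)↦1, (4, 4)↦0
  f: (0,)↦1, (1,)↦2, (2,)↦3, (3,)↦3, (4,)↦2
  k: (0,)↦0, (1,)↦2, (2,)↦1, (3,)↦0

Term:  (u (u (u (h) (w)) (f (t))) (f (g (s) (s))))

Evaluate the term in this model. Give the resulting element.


value = 3

  h = 1
  w = 0
  (u (h) (w)) = u(1, 0) = 1
  t = 1
  (f (t)) = f(1,) = 2
  (u (u (h) (w)) (f (t))) = u(1, 2) = 4
  s = 2
  s = 2
  (g (s) (s)) = g(2, 2) = 2
  (f (g (s) (s))) = f(2,) = 3
  (u (u (u (h) (w)) (f (t))) (f (g (s) (s)))) = u(4, 3) = 3


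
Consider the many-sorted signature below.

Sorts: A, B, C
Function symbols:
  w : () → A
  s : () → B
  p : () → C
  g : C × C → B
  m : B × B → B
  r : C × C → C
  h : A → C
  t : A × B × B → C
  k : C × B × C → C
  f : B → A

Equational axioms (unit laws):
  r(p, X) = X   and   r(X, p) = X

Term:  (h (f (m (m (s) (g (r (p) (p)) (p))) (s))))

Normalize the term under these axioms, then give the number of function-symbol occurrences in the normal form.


1. (h (f (m (m (s) (g (r (p) (p)) (p))) (s))))  →  (h (f (m (m (s) (g (p) (p))) (s))))
normal form: (h (f (m (m (s) (g (p) (p))) (s))))

size = 9


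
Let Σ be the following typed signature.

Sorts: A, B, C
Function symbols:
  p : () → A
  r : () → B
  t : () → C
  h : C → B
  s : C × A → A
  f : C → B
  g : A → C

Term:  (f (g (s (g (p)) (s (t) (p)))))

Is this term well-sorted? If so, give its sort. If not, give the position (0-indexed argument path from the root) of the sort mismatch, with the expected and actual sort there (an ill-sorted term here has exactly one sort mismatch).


        (p) : A
      (g (p)) : C
        (t) : C
        (p) : A
      (s (t) (p)) : A
    (s (g (p)) (s (t) (p))) : A
  (g (s (g (p)) (s (t) (p)))) : C
(f (g (s (g (p)) (s (t) (p))))) : B

well-sorted; sort = B


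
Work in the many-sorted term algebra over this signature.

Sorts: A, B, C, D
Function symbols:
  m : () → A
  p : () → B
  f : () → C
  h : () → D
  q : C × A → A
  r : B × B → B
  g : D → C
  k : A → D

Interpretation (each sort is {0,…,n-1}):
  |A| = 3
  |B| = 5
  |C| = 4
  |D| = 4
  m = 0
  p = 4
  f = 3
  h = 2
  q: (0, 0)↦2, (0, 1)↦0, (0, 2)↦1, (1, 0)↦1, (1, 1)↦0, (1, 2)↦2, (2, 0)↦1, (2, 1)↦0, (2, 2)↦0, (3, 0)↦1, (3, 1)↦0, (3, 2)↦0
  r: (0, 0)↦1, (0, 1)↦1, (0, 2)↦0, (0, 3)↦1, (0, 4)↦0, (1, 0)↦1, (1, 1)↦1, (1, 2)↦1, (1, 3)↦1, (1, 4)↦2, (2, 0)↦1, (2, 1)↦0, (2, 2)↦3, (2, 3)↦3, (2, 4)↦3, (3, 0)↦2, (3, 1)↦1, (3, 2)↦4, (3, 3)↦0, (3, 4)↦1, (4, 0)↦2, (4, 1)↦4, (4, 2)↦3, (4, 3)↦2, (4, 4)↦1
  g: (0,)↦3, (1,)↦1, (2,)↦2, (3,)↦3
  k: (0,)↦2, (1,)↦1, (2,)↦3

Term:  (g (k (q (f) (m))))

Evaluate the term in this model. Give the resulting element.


value = 1

  f = 3
  m = 0
  (q (f) (m)) = q(3, 0) = 1
  (k (q (f) (m))) = k(1,) = 1
  (g (k (q (f) (m)))) = g(1,) = 1


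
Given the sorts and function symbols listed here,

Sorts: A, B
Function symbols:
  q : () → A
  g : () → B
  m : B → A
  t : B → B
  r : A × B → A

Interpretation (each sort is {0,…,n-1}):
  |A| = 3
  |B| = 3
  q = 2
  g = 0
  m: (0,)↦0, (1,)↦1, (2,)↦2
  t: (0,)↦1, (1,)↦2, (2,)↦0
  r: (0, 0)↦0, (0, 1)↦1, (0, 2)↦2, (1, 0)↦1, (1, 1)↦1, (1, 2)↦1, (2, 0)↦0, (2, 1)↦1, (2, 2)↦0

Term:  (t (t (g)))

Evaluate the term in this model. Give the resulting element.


value = 2

  g = 0
  (t (g)) = t(0,) = 1
  (t (t (g))) = t(1,) = 2


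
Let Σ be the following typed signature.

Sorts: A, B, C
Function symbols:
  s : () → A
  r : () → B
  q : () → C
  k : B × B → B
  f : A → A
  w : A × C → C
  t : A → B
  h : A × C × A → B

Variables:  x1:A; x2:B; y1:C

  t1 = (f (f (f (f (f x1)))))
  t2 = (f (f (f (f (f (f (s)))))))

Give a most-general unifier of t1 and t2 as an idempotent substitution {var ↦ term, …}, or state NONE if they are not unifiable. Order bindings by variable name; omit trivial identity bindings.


{x1 ↦ (f (s))}


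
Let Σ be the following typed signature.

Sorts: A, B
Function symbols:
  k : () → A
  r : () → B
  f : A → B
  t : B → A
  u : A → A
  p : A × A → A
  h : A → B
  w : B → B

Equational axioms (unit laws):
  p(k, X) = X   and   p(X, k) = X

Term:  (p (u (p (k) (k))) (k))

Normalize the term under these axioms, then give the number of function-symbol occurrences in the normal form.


size = 2

1. (p (u (p (k) (k))) (k))  →  (u (p (k) (k)))
2. (u (p (k) (k)))  →  (u (k))
normal form: (u (k))


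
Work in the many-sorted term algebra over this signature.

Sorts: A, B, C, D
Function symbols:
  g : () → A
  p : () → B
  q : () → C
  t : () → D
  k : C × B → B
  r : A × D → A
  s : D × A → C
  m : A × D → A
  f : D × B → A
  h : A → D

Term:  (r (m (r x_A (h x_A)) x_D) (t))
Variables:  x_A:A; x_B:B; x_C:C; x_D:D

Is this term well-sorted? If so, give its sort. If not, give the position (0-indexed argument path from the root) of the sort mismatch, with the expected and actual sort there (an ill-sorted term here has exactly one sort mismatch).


      x_A : A
        x_A : A
      (h x_A) : D
    (r x_A (h x_A)) : A
    x_D : D
  (m (r x_A (h x_A)) x_D) : A
  (t) : D
(r (m (r x_A (h x_A)) x_D) (t)) : A

well-sorted; sort = A


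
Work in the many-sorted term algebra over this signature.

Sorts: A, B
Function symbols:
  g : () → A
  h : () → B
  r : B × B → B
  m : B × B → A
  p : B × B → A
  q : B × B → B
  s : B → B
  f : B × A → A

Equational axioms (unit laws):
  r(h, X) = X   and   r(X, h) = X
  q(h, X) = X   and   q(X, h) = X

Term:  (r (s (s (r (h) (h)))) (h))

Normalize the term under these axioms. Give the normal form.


normal form = (s (s (h)))

1. (r (s (s (r (h) (h)))) (h))  →  (s (s (r (h) (h))))
2. (s (s (r (h) (h))))  →  (s (s (h)))


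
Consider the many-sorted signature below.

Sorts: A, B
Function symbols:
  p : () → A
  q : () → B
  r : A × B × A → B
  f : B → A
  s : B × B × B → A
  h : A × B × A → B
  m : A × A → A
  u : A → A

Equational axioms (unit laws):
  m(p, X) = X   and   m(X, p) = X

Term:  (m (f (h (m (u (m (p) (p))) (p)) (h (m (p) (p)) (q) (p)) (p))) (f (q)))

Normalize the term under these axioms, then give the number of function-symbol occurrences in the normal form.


1. (m (f (h (m (u (m (p) (p))) (p)) (h (m (p) (p)) (q) (p)) (p))) (f (q)))  →  (m (f (h (u (m (p) (p))) (h (m (p) (p)) (q) (p)) (p))) (f (q)))
2. (m (f (h (u (m (p) (p))) (h (m (p) (p)) (q) (p)) (p))) (f (q)))  →  (m (f (h (u (p)) (h (m (p) (p)) (q) (p)) (p))) (f (q)))
3. (m (f (h (u (p)) (h (m (p) (p)) (q) (p)) (p))) (f (q)))  →  (m (f (h (u (p)) (h (p) (q) (p)) (p))) (f (q)))
normal form: (m (f (h (u (p)) (h (p) (q) (p)) (p))) (f (q)))

size = 12


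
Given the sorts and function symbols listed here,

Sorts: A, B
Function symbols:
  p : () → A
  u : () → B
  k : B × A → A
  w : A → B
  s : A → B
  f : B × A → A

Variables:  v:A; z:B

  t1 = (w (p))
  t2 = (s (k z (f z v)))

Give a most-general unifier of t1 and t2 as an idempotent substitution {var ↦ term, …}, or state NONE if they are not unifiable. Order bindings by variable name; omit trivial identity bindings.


NONE (not unifiable)

head clash or occurs-check failure — not unifiable


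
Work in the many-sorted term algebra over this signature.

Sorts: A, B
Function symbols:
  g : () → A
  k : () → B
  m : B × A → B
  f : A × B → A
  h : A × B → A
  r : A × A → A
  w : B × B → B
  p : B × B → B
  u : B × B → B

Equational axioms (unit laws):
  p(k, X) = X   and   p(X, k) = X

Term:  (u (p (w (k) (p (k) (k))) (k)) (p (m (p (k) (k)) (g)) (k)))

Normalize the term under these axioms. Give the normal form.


normal form = (u (w (k) (k)) (m (k) (g)))

1. (u (p (w (k) (p (k) (k))) (k)) (p (m (p (k) (k)) (g)) (k)))  →  (u (w (k) (p (k) (k))) (p (m (p (k) (k)) (g)) (k)))
2. (u (w (k) (p (k) (k))) (p (m (p (k) (k)) (g)) (k)))  →  (u (w (k) (k)) (p (m (p (k) (k)) (g)) (k)))
3. (u (w (k) (k)) (p (m (p (k) (k)) (g)) (k)))  →  (u (w (k) (k)) (m (p (k) (k)) (g)))
4. (u (w (k) (k)) (m (p (k) (k)) (g)))  →  (u (w (k) (k)) (m (k) (g)))


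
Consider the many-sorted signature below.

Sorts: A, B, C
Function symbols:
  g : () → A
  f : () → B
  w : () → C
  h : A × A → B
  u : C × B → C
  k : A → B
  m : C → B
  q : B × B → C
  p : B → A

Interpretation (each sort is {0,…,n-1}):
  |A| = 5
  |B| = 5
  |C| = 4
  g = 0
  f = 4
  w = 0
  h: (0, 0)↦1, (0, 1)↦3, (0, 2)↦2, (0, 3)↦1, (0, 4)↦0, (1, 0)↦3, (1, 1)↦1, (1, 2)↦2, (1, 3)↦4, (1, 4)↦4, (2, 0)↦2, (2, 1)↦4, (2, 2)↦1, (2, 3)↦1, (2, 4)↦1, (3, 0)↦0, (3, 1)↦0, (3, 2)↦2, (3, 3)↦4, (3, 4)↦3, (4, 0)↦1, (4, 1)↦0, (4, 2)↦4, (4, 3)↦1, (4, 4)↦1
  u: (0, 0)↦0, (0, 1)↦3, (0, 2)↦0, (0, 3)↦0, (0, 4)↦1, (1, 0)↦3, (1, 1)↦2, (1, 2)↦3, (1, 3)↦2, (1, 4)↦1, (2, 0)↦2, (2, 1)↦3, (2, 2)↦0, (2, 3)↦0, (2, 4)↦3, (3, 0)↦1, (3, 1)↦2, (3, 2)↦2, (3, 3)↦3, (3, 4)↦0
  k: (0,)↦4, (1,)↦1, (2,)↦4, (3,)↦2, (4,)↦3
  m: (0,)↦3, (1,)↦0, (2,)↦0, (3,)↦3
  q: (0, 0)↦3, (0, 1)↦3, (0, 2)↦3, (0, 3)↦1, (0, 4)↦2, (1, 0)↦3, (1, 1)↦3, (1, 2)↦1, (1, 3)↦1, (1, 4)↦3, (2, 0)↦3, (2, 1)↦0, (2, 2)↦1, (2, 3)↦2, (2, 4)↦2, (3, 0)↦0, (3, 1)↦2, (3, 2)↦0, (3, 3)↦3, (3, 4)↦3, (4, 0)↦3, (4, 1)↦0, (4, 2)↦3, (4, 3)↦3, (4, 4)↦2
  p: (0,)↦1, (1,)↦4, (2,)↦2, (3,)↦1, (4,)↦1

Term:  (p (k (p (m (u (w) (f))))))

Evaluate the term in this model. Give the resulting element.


  w = 0
  f = 4
  (u (w) (f)) = u(0, 4) = 1
  (m (u (w) (f))) = m(1,) = 0
  (p (m (u (w) (f)))) = p(0,) = 1
  (k (p (m (u (w) (f))))) = k(1,) = 1
  (p (k (p (m (u (w) (f)))))) = p(1,) = 4

value = 4


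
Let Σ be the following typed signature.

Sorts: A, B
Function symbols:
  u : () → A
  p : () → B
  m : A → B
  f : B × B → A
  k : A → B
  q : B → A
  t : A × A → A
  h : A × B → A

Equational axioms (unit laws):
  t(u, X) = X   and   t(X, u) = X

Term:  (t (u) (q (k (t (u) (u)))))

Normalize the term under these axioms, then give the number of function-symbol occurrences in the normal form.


1. (t (u) (q (k (t (u) (u)))))  →  (q (k (t (u) (u))))
2. (q (k (t (u) (u))))  →  (q (k (u)))
normal form: (q (k (u)))

size = 3


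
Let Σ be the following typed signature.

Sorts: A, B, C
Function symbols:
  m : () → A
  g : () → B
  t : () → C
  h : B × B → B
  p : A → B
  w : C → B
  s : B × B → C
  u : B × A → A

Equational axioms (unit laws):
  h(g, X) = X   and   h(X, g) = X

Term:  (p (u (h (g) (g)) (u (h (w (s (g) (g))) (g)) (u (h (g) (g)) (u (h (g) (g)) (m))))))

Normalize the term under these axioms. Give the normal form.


1. (p (u (h (g) (g)) (u (h (w (s (g) (g))) (g)) (u (h (g) (g)) (u (h (g) (g)) (m))))))  →  (p (u (g) (u (h (w (s (g) (g))) (g)) (u (h (g) (g)) (u (h (g) (g)) (m))))))
2. (p (u (g) (u (h (w (s (g) (g))) (g)) (u (h (g) (g)) (u (h (g) (g)) (m))))))  →  (p (u (g) (u (w (s (g) (g))) (u (h (g) (g)) (u (h (g) (g)) (m))))))
3. (p (u (g) (u (w (s (g) (g))) (u (h (g) (g)) (u (h (g) (g)) (m))))))  →  (p (u (g) (u (w (s (g) (g))) (u (g) (u (h (g) (g)) (m))))))
4. (p (u (g) (u (w (s (g) (g))) (u (g) (u (h (g) (g)) (m))))))  →  (p (u (g) (u (w (s (g) (g))) (u (g) (u (g) (m))))))

normal form = (p (u (g) (u (w (s (g) (g))) (u (g) (u (g) (m))))))


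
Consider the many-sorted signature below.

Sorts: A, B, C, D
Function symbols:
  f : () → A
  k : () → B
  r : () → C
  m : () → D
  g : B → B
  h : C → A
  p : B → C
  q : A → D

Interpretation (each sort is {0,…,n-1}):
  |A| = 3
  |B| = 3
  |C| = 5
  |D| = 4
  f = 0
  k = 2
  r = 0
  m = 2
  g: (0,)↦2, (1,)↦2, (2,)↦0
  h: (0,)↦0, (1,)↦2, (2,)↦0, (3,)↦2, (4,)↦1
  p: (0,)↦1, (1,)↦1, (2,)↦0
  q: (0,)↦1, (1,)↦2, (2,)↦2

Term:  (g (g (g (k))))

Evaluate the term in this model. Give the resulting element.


  k = 2
  (g (k)) = g(2,) = 0
  (g (g (k))) = g(0,) = 2
  (g (g (g (k)))) = g(2,) = 0

value = 0


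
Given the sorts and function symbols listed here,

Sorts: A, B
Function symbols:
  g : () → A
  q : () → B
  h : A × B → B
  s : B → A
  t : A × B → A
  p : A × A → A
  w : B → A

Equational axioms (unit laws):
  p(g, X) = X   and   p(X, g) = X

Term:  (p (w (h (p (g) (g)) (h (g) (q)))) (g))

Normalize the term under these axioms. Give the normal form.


normal form = (w (h (g) (h (g) (q))))

1. (p (w (h (p (g) (g)) (h (g) (q)))) (g))  →  (w (h (p (g) (g)) (h (g) (q))))
2. (w (h (p (g) (g)) (h (g) (q))))  →  (w (h (g) (h (g) (q))))


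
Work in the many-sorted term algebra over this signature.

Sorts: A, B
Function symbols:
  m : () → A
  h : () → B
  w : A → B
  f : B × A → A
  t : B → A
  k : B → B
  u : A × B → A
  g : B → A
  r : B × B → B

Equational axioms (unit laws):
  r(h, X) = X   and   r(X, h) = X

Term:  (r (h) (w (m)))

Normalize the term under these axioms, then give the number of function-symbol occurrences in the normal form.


1. (r (h) (w (m)))  →  (w (m))
normal form: (w (m))

size = 2


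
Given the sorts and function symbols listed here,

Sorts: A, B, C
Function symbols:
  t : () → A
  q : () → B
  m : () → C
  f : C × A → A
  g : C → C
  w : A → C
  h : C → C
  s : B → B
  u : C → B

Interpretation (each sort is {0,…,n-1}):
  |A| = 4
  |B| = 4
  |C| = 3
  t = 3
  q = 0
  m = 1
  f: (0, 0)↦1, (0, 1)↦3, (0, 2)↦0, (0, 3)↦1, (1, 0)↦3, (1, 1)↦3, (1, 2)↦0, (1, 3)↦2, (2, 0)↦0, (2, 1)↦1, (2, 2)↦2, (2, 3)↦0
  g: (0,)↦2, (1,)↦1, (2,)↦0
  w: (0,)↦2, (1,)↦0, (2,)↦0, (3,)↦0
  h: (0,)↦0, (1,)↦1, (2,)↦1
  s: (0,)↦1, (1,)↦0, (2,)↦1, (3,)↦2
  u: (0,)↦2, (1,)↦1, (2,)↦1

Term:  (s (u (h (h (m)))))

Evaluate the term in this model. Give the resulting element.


value = 0

  m = 1
  (h (m)) = h(1,) = 1
  (h (h (m))) = h(1,) = 1
  (u (h (h (m)))) = u(1,) = 1
  (s (u (h (h (m))))) = s(1,) = 0


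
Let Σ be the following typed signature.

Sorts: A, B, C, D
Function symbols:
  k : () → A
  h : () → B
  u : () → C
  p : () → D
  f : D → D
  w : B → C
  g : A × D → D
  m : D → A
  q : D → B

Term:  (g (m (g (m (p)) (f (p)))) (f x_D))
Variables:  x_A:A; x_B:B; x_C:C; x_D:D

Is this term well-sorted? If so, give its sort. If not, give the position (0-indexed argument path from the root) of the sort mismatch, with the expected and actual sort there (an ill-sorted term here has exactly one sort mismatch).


        (p) : D
      (m (p)) : A
        (p) : D
      (f (p)) : D
    (g (m (p)) (f (p))) : D
  (m (g (m (p)) (f (p)))) : A
    x_D : D
  (f x_D) : D
(g (m (g (m (p)) (f (p)))) (f x_D)) : D

well-sorted; sort = D


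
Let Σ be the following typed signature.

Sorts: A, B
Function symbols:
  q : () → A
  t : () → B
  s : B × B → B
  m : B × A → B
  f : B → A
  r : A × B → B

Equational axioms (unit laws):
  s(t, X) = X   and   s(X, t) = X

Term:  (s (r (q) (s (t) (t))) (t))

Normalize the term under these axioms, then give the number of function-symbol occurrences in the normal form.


1. (s (r (q) (s (t) (t))) (t))  →  (r (q) (s (t) (t)))
2. (r (q) (s (t) (t)))  →  (r (q) (t))
normal form: (r (q) (t))

size = 3


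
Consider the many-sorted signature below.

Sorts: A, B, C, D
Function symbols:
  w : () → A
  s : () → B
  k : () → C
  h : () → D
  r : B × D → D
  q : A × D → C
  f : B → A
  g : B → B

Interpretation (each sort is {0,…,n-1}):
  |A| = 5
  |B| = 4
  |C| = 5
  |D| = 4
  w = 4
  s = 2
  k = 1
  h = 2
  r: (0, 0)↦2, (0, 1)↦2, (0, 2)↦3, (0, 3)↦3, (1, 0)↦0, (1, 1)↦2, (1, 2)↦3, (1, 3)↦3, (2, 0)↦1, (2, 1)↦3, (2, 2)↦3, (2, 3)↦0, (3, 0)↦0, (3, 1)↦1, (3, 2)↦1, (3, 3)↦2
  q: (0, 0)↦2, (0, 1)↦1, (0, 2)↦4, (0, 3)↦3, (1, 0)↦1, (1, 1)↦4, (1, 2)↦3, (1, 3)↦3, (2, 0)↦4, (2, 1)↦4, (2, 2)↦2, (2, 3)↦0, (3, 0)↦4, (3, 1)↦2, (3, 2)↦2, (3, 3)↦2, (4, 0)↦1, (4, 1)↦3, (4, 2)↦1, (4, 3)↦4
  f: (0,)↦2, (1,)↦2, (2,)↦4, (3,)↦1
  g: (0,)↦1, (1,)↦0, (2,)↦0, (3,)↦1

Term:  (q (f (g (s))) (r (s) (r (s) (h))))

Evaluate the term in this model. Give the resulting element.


  s = 2
  (g (s)) = g(2,) = 0
  (f (g (s))) = f(0,) = 2
  s = 2
  s = 2
  h = 2
  (r (s) (h)) = r(2, 2) = 3
  (r (s) (r (s) (h))) = r(2, 3) = 0
  (q (f (g (s))) (r (s) (r (s) (h)))) = q(2, 0) = 4

value = 4


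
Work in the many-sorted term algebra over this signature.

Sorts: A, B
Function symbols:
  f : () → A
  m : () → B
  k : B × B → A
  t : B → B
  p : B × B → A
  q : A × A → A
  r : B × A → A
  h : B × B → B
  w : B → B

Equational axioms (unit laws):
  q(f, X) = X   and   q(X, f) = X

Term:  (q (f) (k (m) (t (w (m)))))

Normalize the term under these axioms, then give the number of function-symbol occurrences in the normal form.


1. (q (f) (k (m) (t (w (m)))))  →  (k (m) (t (w (m))))
normal form: (k (m) (t (w (m))))

size = 5


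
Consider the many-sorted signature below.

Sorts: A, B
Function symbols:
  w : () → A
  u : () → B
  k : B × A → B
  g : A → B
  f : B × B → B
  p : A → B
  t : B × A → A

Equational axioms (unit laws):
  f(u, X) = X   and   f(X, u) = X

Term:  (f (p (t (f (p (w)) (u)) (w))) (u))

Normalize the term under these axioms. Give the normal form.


normal form = (p (t (p (w)) (w)))

1. (f (p (t (f (p (w)) (u)) (w))) (u))  →  (p (t (f (p (w)) (u)) (w)))
2. (p (t (f (p (w)) (u)) (w)))  →  (p (t (p (w)) (w)))


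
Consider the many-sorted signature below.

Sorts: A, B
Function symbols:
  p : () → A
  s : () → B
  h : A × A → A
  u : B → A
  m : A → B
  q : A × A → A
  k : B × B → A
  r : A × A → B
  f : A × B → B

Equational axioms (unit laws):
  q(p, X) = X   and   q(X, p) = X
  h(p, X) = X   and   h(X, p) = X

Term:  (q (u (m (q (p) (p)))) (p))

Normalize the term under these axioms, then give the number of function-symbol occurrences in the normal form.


1. (q (u (m (q (p) (p)))) (p))  →  (u (m (q (p) (p))))
2. (u (m (q (p) (p))))  →  (u (m (p)))
normal form: (u (m (p)))

size = 3


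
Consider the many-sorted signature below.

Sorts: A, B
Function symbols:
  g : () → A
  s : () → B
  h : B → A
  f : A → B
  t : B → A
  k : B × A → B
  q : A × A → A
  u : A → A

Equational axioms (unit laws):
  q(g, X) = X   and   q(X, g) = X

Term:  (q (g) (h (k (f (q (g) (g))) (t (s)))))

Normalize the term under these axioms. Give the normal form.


1. (q (g) (h (k (f (q (g) (g))) (t (s)))))  →  (h (k (f (q (g) (g))) (t (s))))
2. (h (k (f (q (g) (g))) (t (s))))  →  (h (k (f (g)) (t (s))))

normal form = (h (k (f (g)) (t (s))))


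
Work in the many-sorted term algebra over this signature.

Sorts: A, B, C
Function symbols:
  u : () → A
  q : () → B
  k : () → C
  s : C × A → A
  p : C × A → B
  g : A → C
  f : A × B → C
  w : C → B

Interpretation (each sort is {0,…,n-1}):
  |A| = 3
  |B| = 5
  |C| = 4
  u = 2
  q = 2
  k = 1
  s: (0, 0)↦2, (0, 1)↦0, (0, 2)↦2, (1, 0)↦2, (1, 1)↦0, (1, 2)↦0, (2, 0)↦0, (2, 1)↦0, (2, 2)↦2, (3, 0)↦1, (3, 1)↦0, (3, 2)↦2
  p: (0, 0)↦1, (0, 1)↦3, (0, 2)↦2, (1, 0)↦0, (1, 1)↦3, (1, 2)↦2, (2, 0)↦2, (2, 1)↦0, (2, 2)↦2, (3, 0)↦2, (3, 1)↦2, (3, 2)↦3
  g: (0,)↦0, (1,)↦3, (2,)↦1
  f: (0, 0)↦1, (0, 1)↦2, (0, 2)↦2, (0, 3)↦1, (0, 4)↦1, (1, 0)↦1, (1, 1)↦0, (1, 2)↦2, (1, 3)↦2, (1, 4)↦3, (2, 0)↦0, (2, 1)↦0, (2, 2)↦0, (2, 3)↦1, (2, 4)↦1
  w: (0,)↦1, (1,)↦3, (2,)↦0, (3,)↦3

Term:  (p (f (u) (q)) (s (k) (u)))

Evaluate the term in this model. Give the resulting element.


value = 1

  u = 2
  q = 2
  (f (u) (q)) = f(2, 2) = 0
  k = 1
  u = 2
  (s (k) (u)) = s(1, 2) = 0
  (p (f (u) (q)) (s (k) (u))) = p(0, 0) = 1


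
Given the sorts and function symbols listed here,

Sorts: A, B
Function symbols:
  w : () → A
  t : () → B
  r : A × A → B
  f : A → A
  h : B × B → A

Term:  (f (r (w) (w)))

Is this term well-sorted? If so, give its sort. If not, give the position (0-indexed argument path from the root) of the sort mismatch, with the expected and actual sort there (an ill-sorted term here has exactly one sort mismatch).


    (w) : A
    (w) : A
  (r (w) (w)) : B
(f (r (w) (w))) : ✗ arg 0 at [0] has sort B, expected A

ill-sorted at position [0]: expected A, got B


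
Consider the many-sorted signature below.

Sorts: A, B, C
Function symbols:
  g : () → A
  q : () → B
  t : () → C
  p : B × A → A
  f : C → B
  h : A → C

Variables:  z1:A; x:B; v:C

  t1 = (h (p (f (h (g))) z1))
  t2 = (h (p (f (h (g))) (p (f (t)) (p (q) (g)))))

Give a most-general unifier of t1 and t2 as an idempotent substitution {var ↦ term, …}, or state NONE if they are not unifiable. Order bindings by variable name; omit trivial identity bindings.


{z1 ↦ (p (f (t)) (p (q) (g)))}


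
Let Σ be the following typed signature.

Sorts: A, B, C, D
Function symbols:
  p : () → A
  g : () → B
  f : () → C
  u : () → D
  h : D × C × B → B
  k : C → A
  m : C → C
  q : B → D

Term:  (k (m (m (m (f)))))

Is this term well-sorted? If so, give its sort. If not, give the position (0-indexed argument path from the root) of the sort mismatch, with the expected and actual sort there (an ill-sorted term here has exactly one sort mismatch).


well-sorted; sort = A

        (f) : C
      (m (f)) : C
    (m (m (f))) : C
  (m (m (m (f)))) : C
(k (m (m (m (f))))) : A


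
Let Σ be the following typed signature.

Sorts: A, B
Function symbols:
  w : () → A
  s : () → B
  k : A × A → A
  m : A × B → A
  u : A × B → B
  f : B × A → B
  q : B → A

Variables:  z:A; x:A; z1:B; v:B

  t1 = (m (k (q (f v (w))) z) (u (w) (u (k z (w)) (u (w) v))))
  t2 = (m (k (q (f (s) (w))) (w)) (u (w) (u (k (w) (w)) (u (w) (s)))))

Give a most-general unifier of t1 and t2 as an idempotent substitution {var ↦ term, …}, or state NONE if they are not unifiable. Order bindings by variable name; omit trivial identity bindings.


{v ↦ (s), z ↦ (w)}


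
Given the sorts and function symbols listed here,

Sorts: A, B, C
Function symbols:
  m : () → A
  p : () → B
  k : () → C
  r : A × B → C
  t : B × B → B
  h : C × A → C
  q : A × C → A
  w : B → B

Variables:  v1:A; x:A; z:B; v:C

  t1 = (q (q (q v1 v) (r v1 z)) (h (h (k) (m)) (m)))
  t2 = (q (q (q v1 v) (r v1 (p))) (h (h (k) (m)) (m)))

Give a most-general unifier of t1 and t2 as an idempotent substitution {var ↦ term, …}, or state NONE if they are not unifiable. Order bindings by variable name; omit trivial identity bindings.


{z ↦ (p)}


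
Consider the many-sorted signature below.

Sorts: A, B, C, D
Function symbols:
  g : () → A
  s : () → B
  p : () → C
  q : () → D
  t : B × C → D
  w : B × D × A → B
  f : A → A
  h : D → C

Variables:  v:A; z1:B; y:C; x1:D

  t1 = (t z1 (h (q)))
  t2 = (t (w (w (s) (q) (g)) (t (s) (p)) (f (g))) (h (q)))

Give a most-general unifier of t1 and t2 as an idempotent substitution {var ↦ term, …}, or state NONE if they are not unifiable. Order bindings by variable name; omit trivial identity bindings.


{z1 ↦ (w (w (s) (q) (g)) (t (s) (p)) (f (g)))}


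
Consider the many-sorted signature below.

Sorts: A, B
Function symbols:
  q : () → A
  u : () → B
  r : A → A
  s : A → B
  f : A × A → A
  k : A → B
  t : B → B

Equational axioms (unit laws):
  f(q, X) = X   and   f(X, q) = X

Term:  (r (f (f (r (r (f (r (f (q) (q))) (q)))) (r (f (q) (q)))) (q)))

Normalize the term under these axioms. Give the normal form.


1. (r (f (f (r (r (f (r (f (q) (q))) (q)))) (r (f (q) (q)))) (q)))  →  (r (f (r (r (f (r (f (q) (q))) (q)))) (r (f (q) (q)))))
2. (r (f (r (r (f (r (f (q) (q))) (q)))) (r (f (q) (q)))))  →  (r (f (r (r (r (f (q) (q))))) (r (f (q) (q)))))
3. (r (f (r (r (r (f (q) (q))))) (r (f (q) (q)))))  →  (r (f (r (r (r (q)))) (r (f (q) (q)))))
4. (r (f (r (r (r (q)))) (r (f (q) (q)))))  →  (r (f (r (r (r (q)))) (r (q))))

normal form = (r (f (r (r (r (q)))) (r (q))))


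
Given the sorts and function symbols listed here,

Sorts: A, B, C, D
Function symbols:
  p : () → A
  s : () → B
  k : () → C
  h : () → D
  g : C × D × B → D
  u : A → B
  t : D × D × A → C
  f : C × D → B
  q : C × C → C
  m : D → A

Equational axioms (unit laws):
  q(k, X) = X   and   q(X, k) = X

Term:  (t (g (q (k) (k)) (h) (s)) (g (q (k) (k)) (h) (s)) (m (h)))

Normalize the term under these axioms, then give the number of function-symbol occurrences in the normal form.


1. (t (g (q (k) (k)) (h) (s)) (g (q (k) (k)) (h) (s)) (m (h)))  →  (t (g (k) (h) (s)) (g (q (k) (k)) (h) (s)) (m (h)))
2. (t (g (k) (h) (s)) (g (q (k) (k)) (h) (s)) (m (h)))  →  (t (g (k) (h) (s)) (g (k) (h) (s)) (m (h)))
normal form: (t (g (k) (h) (s)) (g (k) (h) (s)) (m (h)))

size = 11


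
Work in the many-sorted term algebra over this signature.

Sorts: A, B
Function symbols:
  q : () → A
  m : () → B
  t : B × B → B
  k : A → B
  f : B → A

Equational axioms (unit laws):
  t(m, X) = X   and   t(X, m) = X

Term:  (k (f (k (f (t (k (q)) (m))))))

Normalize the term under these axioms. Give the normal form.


normal form = (k (f (k (f (k (q))))))

1. (k (f (k (f (t (k (q)) (m))))))  →  (k (f (k (f (k (q))))))


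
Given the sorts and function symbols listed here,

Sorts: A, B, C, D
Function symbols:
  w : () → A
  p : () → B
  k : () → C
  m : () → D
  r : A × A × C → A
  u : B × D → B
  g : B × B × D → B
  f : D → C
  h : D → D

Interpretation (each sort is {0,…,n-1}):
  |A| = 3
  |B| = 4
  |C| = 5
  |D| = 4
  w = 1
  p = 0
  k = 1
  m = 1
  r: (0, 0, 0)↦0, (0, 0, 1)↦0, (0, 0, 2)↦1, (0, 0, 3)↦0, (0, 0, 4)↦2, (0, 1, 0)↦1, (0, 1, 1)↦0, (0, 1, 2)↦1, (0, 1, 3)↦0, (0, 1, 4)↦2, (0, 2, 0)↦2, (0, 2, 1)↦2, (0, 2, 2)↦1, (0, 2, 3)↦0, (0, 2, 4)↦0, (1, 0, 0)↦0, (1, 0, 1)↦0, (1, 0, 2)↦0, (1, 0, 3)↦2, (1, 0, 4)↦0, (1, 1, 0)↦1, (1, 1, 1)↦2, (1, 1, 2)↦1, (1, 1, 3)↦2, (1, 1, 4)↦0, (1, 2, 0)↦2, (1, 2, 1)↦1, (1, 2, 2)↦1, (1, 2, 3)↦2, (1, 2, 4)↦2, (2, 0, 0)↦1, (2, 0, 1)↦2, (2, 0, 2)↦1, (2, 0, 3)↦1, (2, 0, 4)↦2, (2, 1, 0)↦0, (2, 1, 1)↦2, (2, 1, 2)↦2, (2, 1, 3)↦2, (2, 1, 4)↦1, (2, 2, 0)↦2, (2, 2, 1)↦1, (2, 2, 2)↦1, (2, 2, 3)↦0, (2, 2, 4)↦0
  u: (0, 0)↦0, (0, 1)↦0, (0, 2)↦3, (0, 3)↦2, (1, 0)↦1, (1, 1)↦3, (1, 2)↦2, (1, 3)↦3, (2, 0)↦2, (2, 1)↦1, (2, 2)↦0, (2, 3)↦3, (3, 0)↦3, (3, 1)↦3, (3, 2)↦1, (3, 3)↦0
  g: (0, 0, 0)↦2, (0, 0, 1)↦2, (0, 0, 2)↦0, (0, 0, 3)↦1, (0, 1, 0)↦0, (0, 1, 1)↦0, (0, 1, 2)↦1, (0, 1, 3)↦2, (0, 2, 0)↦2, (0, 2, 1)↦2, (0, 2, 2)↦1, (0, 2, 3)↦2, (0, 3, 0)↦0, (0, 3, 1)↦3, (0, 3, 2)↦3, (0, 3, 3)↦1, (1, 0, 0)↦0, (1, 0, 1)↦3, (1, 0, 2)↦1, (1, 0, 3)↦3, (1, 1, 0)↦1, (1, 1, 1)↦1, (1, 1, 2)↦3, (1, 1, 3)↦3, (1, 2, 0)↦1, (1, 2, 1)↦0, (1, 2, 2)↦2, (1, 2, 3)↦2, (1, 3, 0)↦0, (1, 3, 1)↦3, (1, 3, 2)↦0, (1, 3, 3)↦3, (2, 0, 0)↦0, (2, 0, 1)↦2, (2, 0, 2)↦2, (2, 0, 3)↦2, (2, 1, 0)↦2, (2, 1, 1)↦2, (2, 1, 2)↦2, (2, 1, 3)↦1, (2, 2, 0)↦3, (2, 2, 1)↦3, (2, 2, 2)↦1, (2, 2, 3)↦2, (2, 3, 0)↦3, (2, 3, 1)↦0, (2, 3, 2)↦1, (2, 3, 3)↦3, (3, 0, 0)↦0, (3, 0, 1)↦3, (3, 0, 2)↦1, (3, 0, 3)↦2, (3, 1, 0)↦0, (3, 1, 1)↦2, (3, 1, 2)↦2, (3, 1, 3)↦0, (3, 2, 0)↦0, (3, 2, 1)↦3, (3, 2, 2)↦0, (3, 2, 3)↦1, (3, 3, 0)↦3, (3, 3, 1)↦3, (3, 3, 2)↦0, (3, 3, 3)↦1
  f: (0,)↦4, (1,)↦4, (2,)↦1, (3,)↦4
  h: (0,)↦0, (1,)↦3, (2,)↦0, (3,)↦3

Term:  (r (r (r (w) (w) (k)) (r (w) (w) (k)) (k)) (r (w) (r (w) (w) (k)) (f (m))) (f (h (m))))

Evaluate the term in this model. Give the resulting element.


value = 2

  w = 1
  w = 1
  k = 1
  (r (w) (w) (k)) = r(1, 1, 1) = 2
  w = 1
  w = 1
  k = 1
  (r (w) (w) (k)) = r(1, 1, 1) = 2
  k = 1
  (r (r (w) (w) (k)) (r (w) (w) (k)) (k)) = r(2, 2, 1) = 1
  w = 1
  w = 1
  w = 1
  k = 1
  (r (w) (w) (k)) = r(1, 1, 1) = 2
  m = 1
  (f (m)) = f(1,) = 4
  (r (w) (r (w) (w) (k)) (f (m))) = r(1, 2, 4) = 2
  m = 1
  (h (m)) = h(1,) = 3
  (f (h (m))) = f(3,) = 4
  (r (r (r (w) (w) (k)) (r (w) (w) (k)) (k)) (r (w) (r (w) (w) (k)) (f (m))) (f (h (m)))) = r(1, 2, 4) = 2


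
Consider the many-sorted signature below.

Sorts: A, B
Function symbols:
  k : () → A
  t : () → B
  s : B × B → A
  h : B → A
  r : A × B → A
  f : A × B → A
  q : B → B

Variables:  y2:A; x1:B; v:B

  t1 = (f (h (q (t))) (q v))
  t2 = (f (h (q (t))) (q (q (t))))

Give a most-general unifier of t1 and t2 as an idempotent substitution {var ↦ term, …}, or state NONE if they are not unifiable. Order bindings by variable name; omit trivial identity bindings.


{v ↦ (q (t))}


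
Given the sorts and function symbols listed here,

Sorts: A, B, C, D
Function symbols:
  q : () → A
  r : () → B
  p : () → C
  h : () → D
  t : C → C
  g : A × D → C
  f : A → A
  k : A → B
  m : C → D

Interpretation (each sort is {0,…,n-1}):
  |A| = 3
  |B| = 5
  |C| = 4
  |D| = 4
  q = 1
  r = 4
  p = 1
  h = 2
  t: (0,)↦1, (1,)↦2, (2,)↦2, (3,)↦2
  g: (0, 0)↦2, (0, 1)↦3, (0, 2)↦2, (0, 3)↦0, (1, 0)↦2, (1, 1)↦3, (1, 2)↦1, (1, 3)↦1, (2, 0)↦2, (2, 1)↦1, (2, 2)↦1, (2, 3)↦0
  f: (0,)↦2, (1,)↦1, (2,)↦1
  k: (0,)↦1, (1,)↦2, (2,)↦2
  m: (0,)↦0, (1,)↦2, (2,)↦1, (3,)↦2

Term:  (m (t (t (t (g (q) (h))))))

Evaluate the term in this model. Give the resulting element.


value = 1

  q = 1
  h = 2
  (g (q) (h)) = g(1, 2) = 1
  (t (g (q) (h))) = t(1,) = 2
  (t (t (g (q) (h)))) = t(2,) = 2
  (t (t (t (g (q) (h))))) = t(2,) = 2
  (m (t (t (t (g (q) (h)))))) = m(2,) = 1


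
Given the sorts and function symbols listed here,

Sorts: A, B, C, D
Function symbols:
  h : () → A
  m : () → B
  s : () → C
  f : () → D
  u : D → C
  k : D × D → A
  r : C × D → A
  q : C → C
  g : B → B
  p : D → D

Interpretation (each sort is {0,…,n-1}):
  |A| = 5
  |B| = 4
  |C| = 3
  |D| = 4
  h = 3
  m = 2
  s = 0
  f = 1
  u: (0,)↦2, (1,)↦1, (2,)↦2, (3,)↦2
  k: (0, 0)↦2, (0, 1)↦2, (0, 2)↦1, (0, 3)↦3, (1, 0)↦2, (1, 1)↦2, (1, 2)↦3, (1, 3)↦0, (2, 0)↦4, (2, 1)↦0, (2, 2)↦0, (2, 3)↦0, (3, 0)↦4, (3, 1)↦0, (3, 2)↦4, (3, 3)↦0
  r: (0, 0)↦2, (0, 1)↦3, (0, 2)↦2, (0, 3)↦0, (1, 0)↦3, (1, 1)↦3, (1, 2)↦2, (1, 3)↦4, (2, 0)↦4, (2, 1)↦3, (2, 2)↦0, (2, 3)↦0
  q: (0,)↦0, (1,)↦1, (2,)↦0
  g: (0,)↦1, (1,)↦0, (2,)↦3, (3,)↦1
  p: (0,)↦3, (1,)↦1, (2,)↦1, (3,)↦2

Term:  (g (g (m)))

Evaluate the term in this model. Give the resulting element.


  m = 2
  (g (m)) = g(2,) = 3
  (g (g (m))) = g(3,) = 1

value = 1


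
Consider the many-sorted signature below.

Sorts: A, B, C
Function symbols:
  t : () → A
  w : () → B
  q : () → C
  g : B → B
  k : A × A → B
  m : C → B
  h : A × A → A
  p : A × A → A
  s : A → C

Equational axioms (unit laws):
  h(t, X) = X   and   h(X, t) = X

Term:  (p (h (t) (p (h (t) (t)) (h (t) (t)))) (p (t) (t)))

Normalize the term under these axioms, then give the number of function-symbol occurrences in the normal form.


size = 7

1. (p (h (t) (p (h (t) (t)) (h (t) (t)))) (p (t) (t)))  →  (p (p (h (t) (t)) (h (t) (t))) (p (t) (t)))
2. (p (p (h (t) (t)) (h (t) (t))) (p (t) (t)))  →  (p (p (t) (h (t) (t))) (p (t) (t)))
3. (p (p (t) (h (t) (t))) (p (t) (t)))  →  (p (p (t) (t)) (p (t) (t)))
normal form: (p (p (t) (t)) (p (t) (t)))


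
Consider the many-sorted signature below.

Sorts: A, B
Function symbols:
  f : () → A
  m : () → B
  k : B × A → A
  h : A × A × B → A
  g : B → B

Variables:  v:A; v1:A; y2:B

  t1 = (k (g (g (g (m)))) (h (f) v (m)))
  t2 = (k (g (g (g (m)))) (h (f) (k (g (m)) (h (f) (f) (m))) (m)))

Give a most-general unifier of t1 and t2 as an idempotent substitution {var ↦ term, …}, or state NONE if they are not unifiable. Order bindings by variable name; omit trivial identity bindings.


{v ↦ (k (g (m)) (h (f) (f) (m)))}


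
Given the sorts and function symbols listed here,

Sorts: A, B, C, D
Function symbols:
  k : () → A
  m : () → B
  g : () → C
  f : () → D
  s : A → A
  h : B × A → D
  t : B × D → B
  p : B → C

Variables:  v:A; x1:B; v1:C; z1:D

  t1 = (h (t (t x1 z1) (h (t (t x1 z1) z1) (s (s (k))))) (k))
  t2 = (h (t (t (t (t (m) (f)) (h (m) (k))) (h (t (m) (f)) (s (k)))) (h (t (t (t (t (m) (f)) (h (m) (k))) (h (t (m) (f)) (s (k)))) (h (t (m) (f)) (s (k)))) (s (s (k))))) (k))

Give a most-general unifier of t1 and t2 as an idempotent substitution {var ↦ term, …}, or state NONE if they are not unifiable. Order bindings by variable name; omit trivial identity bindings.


{x1 ↦ (t (t (m) (f)) (h (m) (k))), z1 ↦ (h (t (m) (f)) (s (k)))}


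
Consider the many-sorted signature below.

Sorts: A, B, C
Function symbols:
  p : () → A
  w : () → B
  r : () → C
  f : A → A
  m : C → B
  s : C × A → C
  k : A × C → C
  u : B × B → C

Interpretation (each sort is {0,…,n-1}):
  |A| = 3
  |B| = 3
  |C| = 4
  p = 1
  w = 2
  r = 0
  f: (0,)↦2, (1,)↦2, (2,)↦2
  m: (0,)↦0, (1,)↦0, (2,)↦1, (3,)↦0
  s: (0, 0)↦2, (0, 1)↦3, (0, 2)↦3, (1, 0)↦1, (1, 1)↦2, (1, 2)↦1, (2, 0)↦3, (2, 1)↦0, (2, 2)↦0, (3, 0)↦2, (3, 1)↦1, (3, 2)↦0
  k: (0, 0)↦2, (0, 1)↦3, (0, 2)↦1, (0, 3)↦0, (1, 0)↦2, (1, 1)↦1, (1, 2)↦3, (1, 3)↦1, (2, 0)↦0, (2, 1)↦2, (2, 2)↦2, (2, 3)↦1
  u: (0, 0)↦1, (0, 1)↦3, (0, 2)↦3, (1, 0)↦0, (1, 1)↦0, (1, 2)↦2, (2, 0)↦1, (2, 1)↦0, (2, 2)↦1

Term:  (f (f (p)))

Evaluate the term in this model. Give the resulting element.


  p = 1
  (f (p)) = f(1,) = 2
  (f (f (p))) = f(2,) = 2

value = 2


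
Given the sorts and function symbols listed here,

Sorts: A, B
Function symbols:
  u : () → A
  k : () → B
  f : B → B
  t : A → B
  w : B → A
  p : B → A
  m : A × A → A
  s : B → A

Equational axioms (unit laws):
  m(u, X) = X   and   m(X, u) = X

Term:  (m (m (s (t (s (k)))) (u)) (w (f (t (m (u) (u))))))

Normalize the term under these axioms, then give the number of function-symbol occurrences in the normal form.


size = 9

1. (m (m (s (t (s (k)))) (u)) (w (f (t (m (u) (u))))))  →  (m (s (t (s (k)))) (w (f (t (m (u) (u))))))
2. (m (s (t (s (k)))) (w (f (t (m (u) (u))))))  →  (m (s (t (s (k)))) (w (f (t (u)))))
normal form: (m (s (t (s (k)))) (w (f (t (u)))))


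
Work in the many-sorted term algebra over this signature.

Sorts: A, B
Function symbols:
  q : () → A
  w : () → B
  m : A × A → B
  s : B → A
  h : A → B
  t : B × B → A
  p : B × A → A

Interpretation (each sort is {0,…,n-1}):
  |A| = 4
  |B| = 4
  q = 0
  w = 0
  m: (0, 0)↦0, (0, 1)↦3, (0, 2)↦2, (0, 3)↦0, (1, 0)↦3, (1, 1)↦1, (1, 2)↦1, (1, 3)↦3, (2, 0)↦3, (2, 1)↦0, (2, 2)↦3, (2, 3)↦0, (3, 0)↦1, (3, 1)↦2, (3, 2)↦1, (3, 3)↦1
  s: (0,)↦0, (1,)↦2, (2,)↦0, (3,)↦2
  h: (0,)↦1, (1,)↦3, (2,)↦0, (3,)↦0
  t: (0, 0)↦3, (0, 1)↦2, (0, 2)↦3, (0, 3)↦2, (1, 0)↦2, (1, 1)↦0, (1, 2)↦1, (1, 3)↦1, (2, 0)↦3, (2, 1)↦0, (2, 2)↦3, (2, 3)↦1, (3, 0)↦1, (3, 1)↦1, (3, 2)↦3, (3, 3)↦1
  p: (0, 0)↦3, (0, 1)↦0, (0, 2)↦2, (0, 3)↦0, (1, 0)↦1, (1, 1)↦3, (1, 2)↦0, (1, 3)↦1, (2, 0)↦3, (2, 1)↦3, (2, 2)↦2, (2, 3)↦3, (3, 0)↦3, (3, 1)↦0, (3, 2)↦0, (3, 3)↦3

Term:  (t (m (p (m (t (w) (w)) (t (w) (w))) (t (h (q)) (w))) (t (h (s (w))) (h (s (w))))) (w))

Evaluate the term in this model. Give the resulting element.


value = 3

  w = 0
  w = 0
  (t (w) (w)) = t(0, 0) = 3
  w = 0
  w = 0
  (t (w) (w)) = t(0, 0) = 3
  (m (t (w) (w)) (t (w) (w))) = m(3, 3) = 1
  q = 0
  (h (q)) = h(0,) = 1
  w = 0
  (t (h (q)) (w)) = t(1, 0) = 2
  (p (m (t (w) (w)) (t (w) (w))) (t (h (q)) (w))) = p(1, 2) = 0
  w = 0
  (s (w)) = s(0,) = 0
  (h (s (w))) = h(0,) = 1
  w = 0
  (s (w)) = s(0,) = 0
  (h (s (w))) = h(0,) = 1
  (t (h (s (w))) (h (s (w)))) = t(1, 1) = 0
  (m (p (m (t (w) (w)) (t (w) (w))) (t (h (q)) (w))) (t (h (s (w))) (h (s (w))))) = m(0, 0) = 0
  w = 0
  (t (m (p (m (t (w) (w)) (t (w) (w))) (t (h (q)) (w))) (t (h (s (w))) (h (s (w))))) (w)) = t(0, 0) = 3


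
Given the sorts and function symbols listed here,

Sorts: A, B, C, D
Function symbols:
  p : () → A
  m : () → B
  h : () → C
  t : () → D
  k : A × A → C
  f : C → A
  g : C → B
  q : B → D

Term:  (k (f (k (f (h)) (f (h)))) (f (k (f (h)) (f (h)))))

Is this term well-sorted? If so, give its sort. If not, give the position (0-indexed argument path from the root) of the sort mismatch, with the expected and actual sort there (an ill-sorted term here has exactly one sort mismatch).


well-sorted; sort = C

        (h) : C
      (f (h)) : A
        (h) : C
      (f (h)) : A
    (k (f (h)) (f (h))) : C
  (f (k (f (h)) (f (h)))) : A
        (h) : C
      (f (h)) : A
        (h) : C
      (f (h)) : A
    (k (f (h)) (f (h))) : C
  (f (k (f (h)) (f (h)))) : A
(k (f (k (f (h)) (f (h)))) (f (k (f (h)) (f (h))))) : C


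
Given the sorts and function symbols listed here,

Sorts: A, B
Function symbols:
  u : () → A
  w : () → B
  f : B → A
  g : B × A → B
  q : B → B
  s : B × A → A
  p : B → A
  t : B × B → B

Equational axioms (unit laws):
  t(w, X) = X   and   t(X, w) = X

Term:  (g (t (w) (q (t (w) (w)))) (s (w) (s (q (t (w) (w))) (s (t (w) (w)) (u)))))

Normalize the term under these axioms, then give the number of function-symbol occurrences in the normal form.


size = 11

1. (g (t (w) (q (t (w) (w)))) (s (w) (s (q (t (w) (w))) (s (t (w) (w)) (u)))))  →  (g (q (t (w) (w))) (s (w) (s (q (t (w) (w))) (s (t (w) (w)) (u)))))
2. (g (q (t (w) (w))) (s (w) (s (q (t (w) (w))) (s (t (w) (w)) (u)))))  →  (g (q (w)) (s (w) (s (q (t (w) (w))) (s (t (w) (w)) (u)))))
3. (g (q (w)) (s (w) (s (q (t (w) (w))) (s (t (w) (w)) (u)))))  →  (g (q (w)) (s (w) (s (q (w)) (s (t (w) (w)) (u)))))
4. (g (q (w)) (s (w) (s (q (w)) (s (t (w) (w)) (u)))))  →  (g (q (w)) (s (w) (s (q (w)) (s (w) (u)))))
normal form: (g (q (w)) (s (w) (s (q (w)) (s (w) (u)))))


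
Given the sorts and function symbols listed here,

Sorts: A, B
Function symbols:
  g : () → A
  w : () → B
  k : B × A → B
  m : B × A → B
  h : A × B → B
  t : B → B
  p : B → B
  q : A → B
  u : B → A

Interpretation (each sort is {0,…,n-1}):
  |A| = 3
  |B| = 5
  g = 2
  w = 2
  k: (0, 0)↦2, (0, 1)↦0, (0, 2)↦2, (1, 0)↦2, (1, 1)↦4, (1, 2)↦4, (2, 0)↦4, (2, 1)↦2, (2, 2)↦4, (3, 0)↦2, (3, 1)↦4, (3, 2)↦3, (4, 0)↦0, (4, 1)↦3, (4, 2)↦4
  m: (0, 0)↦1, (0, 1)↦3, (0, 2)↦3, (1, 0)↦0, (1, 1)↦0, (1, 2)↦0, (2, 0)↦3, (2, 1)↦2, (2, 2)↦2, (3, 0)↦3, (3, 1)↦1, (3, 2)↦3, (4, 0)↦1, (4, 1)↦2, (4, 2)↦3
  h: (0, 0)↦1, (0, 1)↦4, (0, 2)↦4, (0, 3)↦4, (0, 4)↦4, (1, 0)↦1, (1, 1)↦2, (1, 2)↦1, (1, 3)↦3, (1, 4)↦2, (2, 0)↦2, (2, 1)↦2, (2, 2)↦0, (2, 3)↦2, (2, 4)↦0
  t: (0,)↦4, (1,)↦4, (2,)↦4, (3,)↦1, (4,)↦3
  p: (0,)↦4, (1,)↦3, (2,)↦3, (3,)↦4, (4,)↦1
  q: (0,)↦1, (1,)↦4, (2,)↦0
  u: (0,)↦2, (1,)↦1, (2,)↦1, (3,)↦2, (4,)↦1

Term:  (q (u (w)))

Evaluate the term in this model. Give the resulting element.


value = 4

  w = 2
  (u (w)) = u(2,) = 1
  (q (u (w))) = q(1,) = 4
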